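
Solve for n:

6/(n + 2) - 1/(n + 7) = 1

n = -7.4772 or n = 3.4772

Multiply both sides by (n + 2)(n + 7):
6(n + 7) - (n + 2) = (n + 2)(n + 7).
Expand and collect terms: n^2 + 4n - 26 = 0.
By the quadratic formula, n = (-4 +/- sqrt(120)) / 2, so n ~= 3.4772 or n ~= -7.4772.
Neither value makes a denominator zero (n != -2, n != -7), so both are valid.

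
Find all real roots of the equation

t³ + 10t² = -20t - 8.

t = -7.4641 or t = -2 or t = -0.5359

Rearrange: t³ + 10t² + 20t + 8 = 0.
Possible rational roots are divisors of 8. Testing t = -2 gives 0, so (t + 2) is a factor.
Divide: t³ + 10t² + 20t + 8 = (t + 2)(t² + 8t + 4).
Apply the quadratic formula to t² + 8t + 4 = 0: t = (-8 ± √48)/2, i.e. t ≈ -0.5359 or t ≈ -7.4641.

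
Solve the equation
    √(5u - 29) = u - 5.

u = 6 or u = 9

Square both sides: 5u - 29 = (u - 5)².
Expand and rearrange: u² - 15u + 54 = 0.
Solving gives u = 9 or u = 6.
Check each candidate in the original equation:
  u = 9: √(16) = 4, while u - 5 = 4 — valid.
  u = 6: √(1) = 1, while u - 5 = 1 — valid.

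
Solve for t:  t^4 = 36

t = -2.4495 or t = 2.4495

Let u = t^2. The equation becomes u^2 - 36 = 0.
Factor: (u + 6)(u - 6) = 0, so u = -6 or u = 6.
t^2 = -6 < 0 has no real solution.
t^2 = 6 gives t = +/-sqrt(6) ~= +/-2.4495.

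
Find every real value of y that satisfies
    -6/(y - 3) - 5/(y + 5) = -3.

y = -3.7158 or y = 5.3824

Multiply both sides by (y - 3)(y + 5):
-6(y + 5) - 5(y - 3) = -3(y - 3)(y + 5).
Expand and collect terms: -3y² + 5y + 60 = 0.
By the quadratic formula, y = (-5 ± √745) / -6, so y ≈ -3.7158 or y ≈ 5.3824.
Neither value makes a denominator zero (y ≠ 3, y ≠ -5), so both are valid.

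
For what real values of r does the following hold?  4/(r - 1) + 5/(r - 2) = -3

r = -1.5275 or r = 1.5275

Multiply both sides by (r - 1)(r - 2):
4(r - 2) + 5(r - 1) = -3(r - 1)(r - 2).
Expand and collect terms: -3r^2 + 7 = 0.
By the quadratic formula, r = (0 +/- sqrt(84)) / -6, so r ~= -1.5275 or r ~= 1.5275.
Neither value makes a denominator zero (r != 1, r != 2), so both are valid.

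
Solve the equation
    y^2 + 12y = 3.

y = -12.245 or y = 0.245

Rearrange to standard form: y^2 + 12y - 3 = 0.
Discriminant: (12)^2 - 4*1*(-3) = 156.
Quadratic formula: y = (-12 +/- sqrt(156)) / 2.
So y = -6 + sqrt(39) ~= 0.245 or y = -sqrt(39) - 6 ~= -12.245.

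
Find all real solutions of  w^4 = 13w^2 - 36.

w = -3 or w = -2 or w = 2 or w = 3

Let u = w^2. The equation becomes u^2 - 13u + 36 = 0.
Factor: (u - 9)(u - 4) = 0, so u = 9 or u = 4.
w^2 = 9 gives w = +/-3.
w^2 = 4 gives w = +/-2.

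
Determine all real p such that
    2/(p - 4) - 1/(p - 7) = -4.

Multiply both sides by (p - 4)(p - 7):
2(p - 7) - (p - 4) = -4(p - 4)(p - 7).
Expand and collect terms: -4p^2 + 43p - 102 = 0.
By the quadratic formula, p = (-43 +/- sqrt(217)) / -8, so p ~= 3.5336 or p ~= 7.2164.
Neither value makes a denominator zero (p != 4, p != 7), so both are valid.

p = 3.5336 or p = 7.2164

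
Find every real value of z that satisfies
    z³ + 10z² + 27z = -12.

Rearrange: z³ + 10z² + 27z + 12 = 0.
Possible rational roots are divisors of 12. Testing z = -4 gives 0, so (z + 4) is a factor.
Divide: z³ + 10z² + 27z + 12 = (z + 4)(z² + 6z + 3).
Apply the quadratic formula to z² + 6z + 3 = 0: z = (-6 ± √24)/2, i.e. z ≈ -0.5505 or z ≈ -5.4495.

z = -5.4495 or z = -4 or z = -0.5505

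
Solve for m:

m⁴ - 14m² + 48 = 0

m = -2.8284 or m = -2.4495 or m = 2.4495 or m = 2.8284

Let u = m². The equation becomes u² - 14u + 48 = 0.
Factor: (u - 8)(u - 6) = 0, so u = 8 or u = 6.
m² = 8 gives m = ±2·√(2) ≈ ±2.8284.
m² = 6 gives m = ±√(6) ≈ ±2.4495.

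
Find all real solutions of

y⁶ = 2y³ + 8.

y = -1.2599 or y = 1.5874

Let u = y³. The equation becomes u² - 2u - 8 = 0.
Factor: (u + 2)(u - 4) = 0, so u = -2 or u = 4.
y³ = -2 gives y = -∛(2) ≈ -1.2599.
y³ = 4 gives y = ∛(4) ≈ 1.5874.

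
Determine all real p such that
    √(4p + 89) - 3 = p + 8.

p = -2

Isolate the radical: √(4p + 89) = p + 11.
Square both sides: 4p + 89 = (p + 11)².
Expand and rearrange: p² + 18p + 32 = 0.
Solving gives p = -2 or p = -16.
Check each candidate in the original equation:
  p = -2: √(81) = 9, while p + 11 = 9 — valid.
  p = -16: √(25) = 5, while p + 11 = -5 — extraneous.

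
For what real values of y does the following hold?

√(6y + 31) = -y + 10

y = 3

Square both sides: 6y + 31 = (-y + 10)².
Expand and rearrange: y² - 26y + 69 = 0.
Solving gives y = 23 or y = 3.
Check each candidate in the original equation:
  y = 23: √(169) = 13, while -y + 10 = -13 — extraneous.
  y = 3: √(49) = 7, while -y + 10 = 7 — valid.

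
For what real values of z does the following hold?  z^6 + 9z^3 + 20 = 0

z = -1.71 or z = -1.5874

Let u = z^3. The equation becomes u^2 + 9u + 20 = 0.
Factor: (u + 5)(u + 4) = 0, so u = -5 or u = -4.
z^3 = -5 gives z = -(5)^(1/3) ~= -1.71.
z^3 = -4 gives z = -(4)^(1/3) ~= -1.5874.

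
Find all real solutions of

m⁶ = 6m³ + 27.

Let u = m³. The equation becomes u² - 6u - 27 = 0.
Factor: (u + 3)(u - 9) = 0, so u = -3 or u = 9.
m³ = -3 gives m = -∛(3) ≈ -1.4422.
m³ = 9 gives m = ∛(9) ≈ 2.0801.

m = -1.4422 or m = 2.0801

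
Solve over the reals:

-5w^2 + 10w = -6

Rearrange to standard form: -5w^2 + 10w + 6 = 0.
Discriminant: (10)^2 - 4*(-5)*6 = 220.
Quadratic formula: w = (-10 +/- sqrt(220)) / (-10).
So w = 1 - sqrt(55)/5 ~= -0.4832 or w = 1 + sqrt(55)/5 ~= 2.4832.

w = -0.4832 or w = 2.4832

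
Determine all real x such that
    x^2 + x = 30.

Bring every term to one side: x^2 + x - 30 = 0.
Factor: (x + 6)(x - 5) = 0.
So x = -6 or x = 5.

x = -6 or x = 5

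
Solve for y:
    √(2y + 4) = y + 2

Square both sides: 2y + 4 = (y + 2)².
Expand and rearrange: y² + 2y = 0.
Solving gives y = 0 or y = -2.
Check each candidate in the original equation:
  y = 0: √(4) = 2, while y + 2 = 2 — valid.
  y = -2: √(0) = 0, while y + 2 = 0 — valid.

y = -2 or y = 0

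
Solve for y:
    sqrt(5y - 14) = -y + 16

y = 10

Square both sides: 5y - 14 = (-y + 16)^2.
Expand and rearrange: y^2 - 37y + 270 = 0.
Solving gives y = 27 or y = 10.
Check each candidate in the original equation:
  y = 27: sqrt(121) = 11, while -y + 16 = -11 — extraneous.
  y = 10: sqrt(36) = 6, while -y + 16 = 6 — valid.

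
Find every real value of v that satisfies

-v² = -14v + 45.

Bring every term to one side: -v² + 14v - 45 = 0.
Factor: -1(v - 5)(v - 9) = 0.
So v = 5 or v = 9.

v = 5 or v = 9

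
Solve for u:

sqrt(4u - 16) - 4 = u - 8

Isolate the radical: sqrt(4u - 16) = u - 4.
Square both sides: 4u - 16 = (u - 4)^2.
Expand and rearrange: u^2 - 12u + 32 = 0.
Solving gives u = 8 or u = 4.
Check each candidate in the original equation:
  u = 8: sqrt(16) = 4, while u - 4 = 4 — valid.
  u = 4: sqrt(0) = 0, while u - 4 = 0 — valid.

u = 4 or u = 8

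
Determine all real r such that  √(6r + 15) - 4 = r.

r = -1

Isolate the radical: √(6r + 15) = r + 4.
Square both sides: 6r + 15 = (r + 4)².
Expand and rearrange: r² + 2r + 1 = 0.
This gives the repeated root r = -1.
Check in the original equation:
  r = -1: √(9) = 3, while r + 4 = 3 — valid.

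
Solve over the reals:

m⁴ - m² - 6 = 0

m = -1.7321 or m = 1.7321

Let u = m². The equation becomes u² - u - 6 = 0.
Factor: (u + 2)(u - 3) = 0, so u = -2 or u = 3.
m² = -2 < 0 has no real solution.
m² = 3 gives m = ±√(3) ≈ ±1.7321.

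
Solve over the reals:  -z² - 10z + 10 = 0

z = -10.9161 or z = 0.9161

Discriminant: (-10)² − 4·(-1)·10 = 140.
Quadratic formula: z = (10 ± √140) / (-2).
So z = -√(35) - 5 ≈ -10.9161 or z = -5 + √(35) ≈ 0.9161.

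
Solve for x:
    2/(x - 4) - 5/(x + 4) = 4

Multiply both sides by (x - 4)(x + 4):
2(x + 4) - 5(x - 4) = 4(x - 4)(x + 4).
Expand and collect terms: 4x^2 + 3x - 92 = 0.
By the quadratic formula, x = (-3 +/- sqrt(1481)) / 8, so x ~= 4.4355 or x ~= -5.1855.
Neither value makes a denominator zero (x != 4, x != -4), so both are valid.

x = -5.1855 or x = 4.4355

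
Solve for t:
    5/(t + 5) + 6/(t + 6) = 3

t = -5.5226 or t = -1.8107

Multiply both sides by (t + 5)(t + 6):
5(t + 6) + 6(t + 5) = 3(t + 5)(t + 6).
Expand and collect terms: 3t² + 22t + 30 = 0.
By the quadratic formula, t = (-22 ± √124) / 6, so t ≈ -1.8107 or t ≈ -5.5226.
Neither value makes a denominator zero (t ≠ -5, t ≠ -6), so both are valid.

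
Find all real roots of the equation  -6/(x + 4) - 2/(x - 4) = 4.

Multiply both sides by (x + 4)(x - 4):
-6(x - 4) - 2(x + 4) = 4(x + 4)(x - 4).
Expand and collect terms: 4x^2 + 8x - 80 = 0.
By the quadratic formula, x = (-8 +/- sqrt(1344)) / 8, so x ~= 3.5826 or x ~= -5.5826.
Neither value makes a denominator zero (x != -4, x != 4), so both are valid.

x = -5.5826 or x = 3.5826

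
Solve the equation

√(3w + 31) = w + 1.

Square both sides: 3w + 31 = (w + 1)².
Expand and rearrange: w² - w - 30 = 0.
Solving gives w = 6 or w = -5.
Check each candidate in the original equation:
  w = 6: √(49) = 7, while w + 1 = 7 — valid.
  w = -5: √(16) = 4, while w + 1 = -4 — extraneous.

w = 6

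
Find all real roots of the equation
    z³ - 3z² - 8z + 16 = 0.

Possible rational roots are divisors of 16. Testing z = 4 gives 0, so (z - 4) is a factor.
Divide: z³ - 3z² - 8z + 16 = (z - 4)(z² + z - 4).
Apply the quadratic formula to z² + z - 4 = 0: z = (-1 ± √17)/2, i.e. z ≈ 1.5616 or z ≈ -2.5616.

z = -2.5616 or z = 1.5616 or z = 4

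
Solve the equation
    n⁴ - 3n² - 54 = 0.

Let u = n². The equation becomes u² - 3u - 54 = 0.
Factor: (u - 9)(u + 6) = 0, so u = 9 or u = -6.
n² = 9 gives n = ±3.
n² = -6 < 0 has no real solution.

n = -3 or n = 3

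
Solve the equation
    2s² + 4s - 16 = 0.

s = -4 or s = 2

Factor: 2(s + 4)(s - 2) = 0.
So s = -4 or s = 2.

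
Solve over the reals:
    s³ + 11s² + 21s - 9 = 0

Possible rational roots are divisors of -9. Testing s = -3 gives 0, so (s + 3) is a factor.
Divide: s³ + 11s² + 21s - 9 = (s + 3)(s² + 8s - 3).
Apply the quadratic formula to s² + 8s - 3 = 0: s = (-8 ± √76)/2, i.e. s ≈ 0.3589 or s ≈ -8.3589.

s = -8.3589 or s = -3 or s = 0.3589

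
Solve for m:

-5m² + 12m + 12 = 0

m = -0.7596 or m = 3.1596

Discriminant: (12)² − 4·(-5)·12 = 384.
Quadratic formula: m = (-12 ± √384) / (-10).
So m = 6/5 - 4·√(6)/5 ≈ -0.7596 or m = 6/5 + 4·√(6)/5 ≈ 3.1596.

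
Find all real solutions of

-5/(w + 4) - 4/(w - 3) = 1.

Multiply both sides by (w + 4)(w - 3):
-5(w - 3) - 4(w + 4) = (w + 4)(w - 3).
Expand and collect terms: w^2 + 10w - 11 = 0.
Factor or apply the quadratic formula: w = 1 or w = -11.
Neither value makes a denominator zero (w != -4, w != 3), so both are valid.

w = -11 or w = 1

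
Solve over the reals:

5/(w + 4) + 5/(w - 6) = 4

w = -2.9039 or w = 7.4039

Multiply both sides by (w + 4)(w - 6):
5(w - 6) + 5(w + 4) = 4(w + 4)(w - 6).
Expand and collect terms: 4w² - 18w - 86 = 0.
By the quadratic formula, w = (18 ± √1700) / 8, so w ≈ 7.4039 or w ≈ -2.9039.
Neither value makes a denominator zero (w ≠ -4, w ≠ 6), so both are valid.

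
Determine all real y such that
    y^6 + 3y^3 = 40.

Let u = y^3. The equation becomes u^2 + 3u - 40 = 0.
Factor: (u + 8)(u - 5) = 0, so u = -8 or u = 5.
y^3 = -8 gives y = -2.
y^3 = 5 gives y = (5)^(1/3) ~= 1.71.

y = -2 or y = 1.71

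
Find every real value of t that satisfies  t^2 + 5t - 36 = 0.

Factor: (t + 9)(t - 4) = 0.
So t = -9 or t = 4.

t = -9 or t = 4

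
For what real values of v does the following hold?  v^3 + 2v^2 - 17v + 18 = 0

v = -5.6056 or v = 1.6056 or v = 2

Possible rational roots are divisors of 18. Testing v = 2 gives 0, so (v - 2) is a factor.
Divide: v^3 + 2v^2 - 17v + 18 = (v - 2)(v^2 + 4v - 9).
Apply the quadratic formula to v^2 + 4v - 9 = 0: v = (-4 +/- sqrt(52))/2, i.e. v ~= 1.6056 or v ~= -5.6056.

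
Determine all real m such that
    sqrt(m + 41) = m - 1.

Square both sides: m + 41 = (m - 1)^2.
Expand and rearrange: m^2 - 3m - 40 = 0.
Solving gives m = 8 or m = -5.
Check each candidate in the original equation:
  m = 8: sqrt(49) = 7, while m - 1 = 7 — valid.
  m = -5: sqrt(36) = 6, while m - 1 = -6 — extraneous.

m = 8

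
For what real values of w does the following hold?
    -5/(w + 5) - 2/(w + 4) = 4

Multiply both sides by (w + 5)(w + 4):
-5(w + 4) - 2(w + 5) = 4(w + 5)(w + 4).
Expand and collect terms: 4w² + 43w + 110 = 0.
By the quadratic formula, w = (-43 ± √89) / 8, so w ≈ -4.1958 or w ≈ -6.5542.
Neither value makes a denominator zero (w ≠ -5, w ≠ -4), so both are valid.

w = -6.5542 or w = -4.1958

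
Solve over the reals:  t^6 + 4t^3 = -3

Let u = t^3. The equation becomes u^2 + 4u + 3 = 0.
Factor: (u + 3)(u + 1) = 0, so u = -3 or u = -1.
t^3 = -3 gives t = -(3)^(1/3) ~= -1.4422.
t^3 = -1 gives t = -1.

t = -1.4422 or t = -1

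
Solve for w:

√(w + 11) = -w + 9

w = 5

Square both sides: w + 11 = (-w + 9)².
Expand and rearrange: w² - 19w + 70 = 0.
Solving gives w = 14 or w = 5.
Check each candidate in the original equation:
  w = 14: √(25) = 5, while -w + 9 = -5 — extraneous.
  w = 5: √(16) = 4, while -w + 9 = 4 — valid.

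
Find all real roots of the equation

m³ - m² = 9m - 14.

Rearrange: m³ - m² - 9m + 14 = 0.
Possible rational roots are divisors of 14. Testing m = 2 gives 0, so (m - 2) is a factor.
Divide: m³ - m² - 9m + 14 = (m - 2)(m² + m - 7).
Apply the quadratic formula to m² + m - 7 = 0: m = (-1 ± √29)/2, i.e. m ≈ 2.1926 or m ≈ -3.1926.

m = -3.1926 or m = 2 or m = 2.1926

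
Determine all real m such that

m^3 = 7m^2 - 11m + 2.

Rearrange: m^3 - 7m^2 + 11m - 2 = 0.
Possible rational roots are divisors of -2. Testing m = 2 gives 0, so (m - 2) is a factor.
Divide: m^3 - 7m^2 + 11m - 2 = (m - 2)(m^2 - 5m + 1).
Apply the quadratic formula to m^2 - 5m + 1 = 0: m = (5 +/- sqrt(21))/2, i.e. m ~= 4.7913 or m ~= 0.2087.

m = 0.2087 or m = 2 or m = 4.7913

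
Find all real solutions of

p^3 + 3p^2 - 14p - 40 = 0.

p = -4 or p = -2.7016 or p = 3.7016

Possible rational roots are divisors of -40. Testing p = -4 gives 0, so (p + 4) is a factor.
Divide: p^3 + 3p^2 - 14p - 40 = (p + 4)(p^2 - p - 10).
Apply the quadratic formula to p^2 - p - 10 = 0: p = (1 +/- sqrt(41))/2, i.e. p ~= 3.7016 or p ~= -2.7016.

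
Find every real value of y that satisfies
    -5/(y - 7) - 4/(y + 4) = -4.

y = -3.11 or y = 8.36

Multiply both sides by (y - 7)(y + 4):
-5(y + 4) - 4(y - 7) = -4(y - 7)(y + 4).
Expand and collect terms: -4y² + 21y + 104 = 0.
By the quadratic formula, y = (-21 ± √2105) / -8, so y ≈ -3.11 or y ≈ 8.36.
Neither value makes a denominator zero (y ≠ 7, y ≠ -4), so both are valid.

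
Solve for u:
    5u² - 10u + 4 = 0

Discriminant: (-10)² − 4·5·4 = 20.
Quadratic formula: u = (10 ± √20) / 10.
So u = √(5)/5 + 1 ≈ 1.4472 or u = 1 - √(5)/5 ≈ 0.5528.

u = 0.5528 or u = 1.4472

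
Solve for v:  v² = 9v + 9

Rearrange to standard form: v² - 9v - 9 = 0.
Discriminant: (-9)² − 4·1·(-9) = 117.
Quadratic formula: v = (9 ± √117) / 2.
So v = 9/2 + 3·√(13)/2 ≈ 9.9083 or v = 9/2 - 3·√(13)/2 ≈ -0.9083.

v = -0.9083 or v = 9.9083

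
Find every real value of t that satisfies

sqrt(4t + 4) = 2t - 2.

t = 3

Square both sides: 4t + 4 = (2t - 2)^2.
Expand and rearrange: 4t^2 - 12t = 0.
Solving gives t = 3 or t = 0.
Check each candidate in the original equation:
  t = 3: sqrt(16) = 4, while 2t - 2 = 4 — valid.
  t = 0: sqrt(4) = 2, while 2t - 2 = -2 — extraneous.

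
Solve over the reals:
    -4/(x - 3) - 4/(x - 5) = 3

x = 1 or x = 4.3333

Multiply both sides by (x - 3)(x - 5):
-4(x - 5) - 4(x - 3) = 3(x - 3)(x - 5).
Expand and collect terms: 3x² - 16x + 13 = 0.
Factor or apply the quadratic formula: x = 4.3333 or x = 1.
Neither value makes a denominator zero (x ≠ 3, x ≠ 5), so both are valid.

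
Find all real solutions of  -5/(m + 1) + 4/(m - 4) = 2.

Multiply both sides by (m + 1)(m - 4):
-5(m - 4) + 4(m + 1) = 2(m + 1)(m - 4).
Expand and collect terms: 2m² - 5m - 32 = 0.
By the quadratic formula, m = (5 ± √281) / 4, so m ≈ 5.4408 or m ≈ -2.9408.
Neither value makes a denominator zero (m ≠ -1, m ≠ 4), so both are valid.

m = -2.9408 or m = 5.4408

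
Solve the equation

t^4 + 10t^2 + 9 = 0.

No real solutions.

Let u = t^2. The equation becomes u^2 + 10u + 9 = 0.
Factor: (u + 9)(u + 1) = 0, so u = -9 or u = -1.
t^2 = -9 < 0 has no real solution.
t^2 = -1 < 0 has no real solution.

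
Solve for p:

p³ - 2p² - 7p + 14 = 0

p = -2.6458 or p = 2 or p = 2.6458

Possible rational roots are divisors of 14. Testing p = 2 gives 0, so (p - 2) is a factor.
Divide: p³ - 2p² - 7p + 14 = (p - 2)(p² - 7).
Apply the quadratic formula to p² - 7 = 0: p = (0 ± √28)/2, i.e. p ≈ 2.6458 or p ≈ -2.6458.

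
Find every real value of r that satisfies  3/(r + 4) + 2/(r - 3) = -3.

Multiply both sides by (r + 4)(r - 3):
3(r - 3) + 2(r + 4) = -3(r + 4)(r - 3).
Expand and collect terms: -3r² - 8r + 37 = 0.
By the quadratic formula, r = (8 ± √508) / -6, so r ≈ -5.0898 or r ≈ 2.4231.
Neither value makes a denominator zero (r ≠ -4, r ≠ 3), so both are valid.

r = -5.0898 or r = 2.4231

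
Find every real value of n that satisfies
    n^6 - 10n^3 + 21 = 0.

Let u = n^3. The equation becomes u^2 - 10u + 21 = 0.
Factor: (u - 3)(u - 7) = 0, so u = 3 or u = 7.
n^3 = 3 gives n = (3)^(1/3) ~= 1.4422.
n^3 = 7 gives n = (7)^(1/3) ~= 1.9129.

n = 1.4422 or n = 1.9129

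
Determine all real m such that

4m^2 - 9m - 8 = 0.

m = -0.6821 or m = 2.9321

Discriminant: (-9)^2 - 4*4*(-8) = 209.
Quadratic formula: m = (9 +/- sqrt(209)) / 8.
So m = 9/8 + sqrt(209)/8 ~= 2.9321 or m = 9/8 - sqrt(209)/8 ~= -0.6821.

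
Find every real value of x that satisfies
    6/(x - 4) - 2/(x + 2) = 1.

Multiply both sides by (x - 4)(x + 2):
6(x + 2) - 2(x - 4) = (x - 4)(x + 2).
Expand and collect terms: x^2 - 6x - 28 = 0.
By the quadratic formula, x = (6 +/- sqrt(148)) / 2, so x ~= 9.0828 or x ~= -3.0828.
Neither value makes a denominator zero (x != 4, x != -2), so both are valid.

x = -3.0828 or x = 9.0828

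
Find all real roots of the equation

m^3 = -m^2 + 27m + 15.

Rearrange: m^3 + m^2 - 27m - 15 = 0.
Possible rational roots are divisors of -15. Testing m = 5 gives 0, so (m - 5) is a factor.
Divide: m^3 + m^2 - 27m - 15 = (m - 5)(m^2 + 6m + 3).
Apply the quadratic formula to m^2 + 6m + 3 = 0: m = (-6 +/- sqrt(24))/2, i.e. m ~= -0.5505 or m ~= -5.4495.

m = -5.4495 or m = -0.5505 or m = 5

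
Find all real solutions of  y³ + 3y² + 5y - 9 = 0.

Possible rational roots are divisors of -9. Testing y = 1 gives 0, so (y - 1) is a factor.
Divide: y³ + 3y² + 5y - 9 = (y - 1)(y² + 4y + 9).
The quadratic y² + 4y + 9 has discriminant -20 < 0, so no further real roots.

y = 1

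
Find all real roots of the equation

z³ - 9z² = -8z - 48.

Rearrange: z³ - 9z² + 8z + 48 = 0.
Possible rational roots are divisors of 48. Testing z = 4 gives 0, so (z - 4) is a factor.
Divide: z³ - 9z² + 8z + 48 = (z - 4)(z² - 5z - 12).
Apply the quadratic formula to z² - 5z - 12 = 0: z = (5 ± √73)/2, i.e. z ≈ 6.772 or z ≈ -1.772.

z = -1.772 or z = 4 or z = 6.772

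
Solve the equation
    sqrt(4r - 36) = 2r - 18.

Square both sides: 4r - 36 = (2r - 18)^2.
Expand and rearrange: 4r^2 - 76r + 360 = 0.
Solving gives r = 10 or r = 9.
Check each candidate in the original equation:
  r = 10: sqrt(4) = 2, while 2r - 18 = 2 — valid.
  r = 9: sqrt(0) = 0, while 2r - 18 = 0 — valid.

r = 9 or r = 10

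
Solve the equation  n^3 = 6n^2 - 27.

n = -1.8541 or n = 3 or n = 4.8541

Rearrange: n^3 - 6n^2 + 27 = 0.
Possible rational roots are divisors of 27. Testing n = 3 gives 0, so (n - 3) is a factor.
Divide: n^3 - 6n^2 + 27 = (n - 3)(n^2 - 3n - 9).
Apply the quadratic formula to n^2 - 3n - 9 = 0: n = (3 +/- sqrt(45))/2, i.e. n ~= 4.8541 or n ~= -1.8541.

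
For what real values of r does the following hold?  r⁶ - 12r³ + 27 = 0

r = 1.4422 or r = 2.0801

Let u = r³. The equation becomes u² - 12u + 27 = 0.
Factor: (u - 9)(u - 3) = 0, so u = 9 or u = 3.
r³ = 9 gives r = ∛(9) ≈ 2.0801.
r³ = 3 gives r = ∛(3) ≈ 1.4422.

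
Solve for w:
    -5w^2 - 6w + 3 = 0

w = -1.5798 or w = 0.3798

Discriminant: (-6)^2 - 4*(-5)*3 = 96.
Quadratic formula: w = (6 +/- sqrt(96)) / (-10).
So w = -2*sqrt(6)/5 - 3/5 ~= -1.5798 or w = -3/5 + 2*sqrt(6)/5 ~= 0.3798.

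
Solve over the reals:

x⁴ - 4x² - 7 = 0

x = -2.3058 or x = 2.3058

Let u = x². The equation becomes u² - 4u - 7 = 0.
By the quadratic formula, u = 2 + √(11) or u = 2 - √(11).
x² = 2 + √(11) gives x = ±√(2 + √(11)) ≈ ±2.3058.
x² = 2 - √(11) < 0 has no real solution.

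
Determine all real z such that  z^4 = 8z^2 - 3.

Let u = z^2. The equation becomes u^2 - 8u + 3 = 0.
By the quadratic formula, u = sqrt(13) + 4 or u = 4 - sqrt(13).
z^2 = sqrt(13) + 4 gives z = +/-sqrt(sqrt(13) + 4) ~= +/-2.7578.
z^2 = 4 - sqrt(13) gives z = +/-sqrt(4 - sqrt(13)) ~= +/-0.6281.

z = -2.7578 or z = -0.6281 or z = 0.6281 or z = 2.7578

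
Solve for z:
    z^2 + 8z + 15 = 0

Factor: (z + 5)(z + 3) = 0.
So z = -5 or z = -3.

z = -5 or z = -3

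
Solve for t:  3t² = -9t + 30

Bring every term to one side: 3t² + 9t - 30 = 0.
Factor: 3(t - 2)(t + 5) = 0.
So t = 2 or t = -5.

t = -5 or t = 2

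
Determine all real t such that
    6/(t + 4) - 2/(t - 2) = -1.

Multiply both sides by (t + 4)(t - 2):
6(t - 2) - 2(t + 4) = -(t + 4)(t - 2).
Expand and collect terms: -t² - 6t + 28 = 0.
By the quadratic formula, t = (6 ± √148) / -2, so t ≈ -9.0828 or t ≈ 3.0828.
Neither value makes a denominator zero (t ≠ -4, t ≠ 2), so both are valid.

t = -9.0828 or t = 3.0828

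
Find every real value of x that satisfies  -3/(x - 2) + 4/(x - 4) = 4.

Multiply both sides by (x - 2)(x - 4):
-3(x - 4) + 4(x - 2) = 4(x - 2)(x - 4).
Expand and collect terms: 4x² - 25x + 28 = 0.
By the quadratic formula, x = (25 ± √177) / 8, so x ≈ 4.788 or x ≈ 1.462.
Neither value makes a denominator zero (x ≠ 2, x ≠ 4), so both are valid.

x = 1.462 or x = 4.788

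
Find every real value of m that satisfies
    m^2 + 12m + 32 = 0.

m = -8 or m = -4

Factor: (m + 4)(m + 8) = 0.
So m = -4 or m = -8.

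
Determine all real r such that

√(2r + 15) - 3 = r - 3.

Isolate the radical: √(2r + 15) = r.
Square both sides: 2r + 15 = (r)².
Expand and rearrange: r² - 2r - 15 = 0.
Solving gives r = 5 or r = -3.
Check each candidate in the original equation:
  r = 5: √(25) = 5, while r = 5 — valid.
  r = -3: √(9) = 3, while r = -3 — extraneous.

r = 5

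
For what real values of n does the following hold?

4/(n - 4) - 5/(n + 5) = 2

n = -7.1189 or n = 5.6189

Multiply both sides by (n - 4)(n + 5):
4(n + 5) - 5(n - 4) = 2(n - 4)(n + 5).
Expand and collect terms: 2n² + 3n - 80 = 0.
By the quadratic formula, n = (-3 ± √649) / 4, so n ≈ 5.6189 or n ≈ -7.1189.
Neither value makes a denominator zero (n ≠ 4, n ≠ -5), so both are valid.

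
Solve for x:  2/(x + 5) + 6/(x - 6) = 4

Multiply both sides by (x + 5)(x - 6):
2(x - 6) + 6(x + 5) = 4(x + 5)(x - 6).
Expand and collect terms: 4x^2 - 12x - 138 = 0.
By the quadratic formula, x = (12 +/- sqrt(2352)) / 8, so x ~= 7.5622 or x ~= -4.5622.
Neither value makes a denominator zero (x != -5, x != 6), so both are valid.

x = -4.5622 or x = 7.5622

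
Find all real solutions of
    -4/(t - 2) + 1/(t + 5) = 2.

Multiply both sides by (t - 2)(t + 5):
-4(t + 5) + (t - 2) = 2(t - 2)(t + 5).
Expand and collect terms: 2t² + 9t + 2 = 0.
By the quadratic formula, t = (-9 ± √65) / 4, so t ≈ -0.2344 or t ≈ -4.2656.
Neither value makes a denominator zero (t ≠ 2, t ≠ -5), so both are valid.

t = -4.2656 or t = -0.2344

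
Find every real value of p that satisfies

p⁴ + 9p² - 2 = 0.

p = -0.4658 or p = 0.4658

Let u = p². The equation becomes u² + 9u - 2 = 0.
By the quadratic formula, u = -9/2 + √(89)/2 or u = -√(89)/2 - 9/2.
p² = -9/2 + √(89)/2 gives p = ±√(-9/2 + √(89)/2) ≈ ±0.4658.
p² = -√(89)/2 - 9/2 < 0 has no real solution.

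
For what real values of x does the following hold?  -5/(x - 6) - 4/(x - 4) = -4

Multiply both sides by (x - 6)(x - 4):
-5(x - 4) - 4(x - 6) = -4(x - 6)(x - 4).
Expand and collect terms: -4x² + 49x - 140 = 0.
By the quadratic formula, x = (-49 ± √161) / -8, so x ≈ 4.5389 or x ≈ 7.7111.
Neither value makes a denominator zero (x ≠ 6, x ≠ 4), so both are valid.

x = 4.5389 or x = 7.7111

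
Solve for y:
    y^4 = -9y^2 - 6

No real solutions.

Let u = y^2. The equation becomes u^2 + 9u + 6 = 0.
By the quadratic formula, u = -9/2 + sqrt(57)/2 or u = -9/2 - sqrt(57)/2.
y^2 = -9/2 + sqrt(57)/2 < 0 has no real solution.
y^2 = -9/2 - sqrt(57)/2 < 0 has no real solution.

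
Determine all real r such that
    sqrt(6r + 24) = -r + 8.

r = 2

Square both sides: 6r + 24 = (-r + 8)^2.
Expand and rearrange: r^2 - 22r + 40 = 0.
Solving gives r = 20 or r = 2.
Check each candidate in the original equation:
  r = 20: sqrt(144) = 12, while -r + 8 = -12 — extraneous.
  r = 2: sqrt(36) = 6, while -r + 8 = 6 — valid.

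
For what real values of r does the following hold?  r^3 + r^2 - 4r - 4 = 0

r = -2 or r = -1 or r = 2

Possible rational roots are divisors of -4. Testing r = -1 gives 0, so (r + 1) is a factor.
Divide: r^3 + r^2 - 4r - 4 = (r + 1)(r^2 - 4).
Factor the quadratic: r = 2 or r = -2.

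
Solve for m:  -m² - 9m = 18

Bring every term to one side: -m² - 9m - 18 = 0.
Factor: -1(m + 6)(m + 3) = 0.
So m = -6 or m = -3.

m = -6 or m = -3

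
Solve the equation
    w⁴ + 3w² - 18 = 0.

Let u = w². The equation becomes u² + 3u - 18 = 0.
Factor: (u + 6)(u - 3) = 0, so u = -6 or u = 3.
w² = -6 < 0 has no real solution.
w² = 3 gives w = ±√(3) ≈ ±1.7321.

w = -1.7321 or w = 1.7321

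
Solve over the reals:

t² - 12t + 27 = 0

t = 3 or t = 9

Factor: (t - 3)(t - 9) = 0.
So t = 3 or t = 9.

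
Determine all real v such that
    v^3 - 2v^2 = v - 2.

v = -1 or v = 1 or v = 2

Rearrange: v^3 - 2v^2 - v + 2 = 0.
Possible rational roots are divisors of 2. Testing v = 1 gives 0, so (v - 1) is a factor.
Divide: v^3 - 2v^2 - v + 2 = (v - 1)(v^2 - v - 2).
Factor the quadratic: v = 2 or v = -1.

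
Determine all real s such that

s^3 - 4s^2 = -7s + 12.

Rearrange: s^3 - 4s^2 + 7s - 12 = 0.
Possible rational roots are divisors of -12. Testing s = 3 gives 0, so (s - 3) is a factor.
Divide: s^3 - 4s^2 + 7s - 12 = (s - 3)(s^2 - s + 4).
The quadratic s^2 - s + 4 has discriminant -15 < 0, so no further real roots.

s = 3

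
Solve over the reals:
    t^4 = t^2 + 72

Let u = t^2. The equation becomes u^2 - u - 72 = 0.
Factor: (u + 8)(u - 9) = 0, so u = -8 or u = 9.
t^2 = -8 < 0 has no real solution.
t^2 = 9 gives t = +/-3.

t = -3 or t = 3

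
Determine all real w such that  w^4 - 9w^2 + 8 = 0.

Let u = w^2. The equation becomes u^2 - 9u + 8 = 0.
Factor: (u - 8)(u - 1) = 0, so u = 8 or u = 1.
w^2 = 8 gives w = +/-2*sqrt(2) ~= +/-2.8284.
w^2 = 1 gives w = +/-1.

w = -2.8284 or w = -1 or w = 1 or w = 2.8284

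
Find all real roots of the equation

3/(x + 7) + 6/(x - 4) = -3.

x = -8.1962 or x = 2.1962

Multiply both sides by (x + 7)(x - 4):
3(x - 4) + 6(x + 7) = -3(x + 7)(x - 4).
Expand and collect terms: -3x^2 - 18x + 54 = 0.
By the quadratic formula, x = (18 +/- sqrt(972)) / -6, so x ~= -8.1962 or x ~= 2.1962.
Neither value makes a denominator zero (x != -7, x != 4), so both are valid.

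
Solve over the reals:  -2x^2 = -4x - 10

x = -1.4495 or x = 3.4495

Rearrange to standard form: -2x^2 + 4x + 10 = 0.
Discriminant: (4)^2 - 4*(-2)*10 = 96.
Quadratic formula: x = (-4 +/- sqrt(96)) / (-4).
So x = 1 - sqrt(6) ~= -1.4495 or x = 1 + sqrt(6) ~= 3.4495.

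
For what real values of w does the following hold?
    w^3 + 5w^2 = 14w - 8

Rearrange: w^3 + 5w^2 - 14w + 8 = 0.
Possible rational roots are divisors of 8. Testing w = 1 gives 0, so (w - 1) is a factor.
Divide: w^3 + 5w^2 - 14w + 8 = (w - 1)(w^2 + 6w - 8).
Apply the quadratic formula to w^2 + 6w - 8 = 0: w = (-6 +/- sqrt(68))/2, i.e. w ~= 1.1231 or w ~= -7.1231.

w = -7.1231 or w = 1 or w = 1.1231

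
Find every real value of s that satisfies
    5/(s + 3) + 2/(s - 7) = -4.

s = -4.3078 or s = 6.5578

Multiply both sides by (s + 3)(s - 7):
5(s - 7) + 2(s + 3) = -4(s + 3)(s - 7).
Expand and collect terms: -4s² + 9s + 113 = 0.
By the quadratic formula, s = (-9 ± √1889) / -8, so s ≈ -4.3078 or s ≈ 6.5578.
Neither value makes a denominator zero (s ≠ -3, s ≠ 7), so both are valid.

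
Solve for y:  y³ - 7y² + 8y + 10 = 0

Possible rational roots are divisors of 10. Testing y = 5 gives 0, so (y - 5) is a factor.
Divide: y³ - 7y² + 8y + 10 = (y - 5)(y² - 2y - 2).
Apply the quadratic formula to y² - 2y - 2 = 0: y = (2 ± √12)/2, i.e. y ≈ 2.7321 or y ≈ -0.7321.

y = -0.7321 or y = 2.7321 or y = 5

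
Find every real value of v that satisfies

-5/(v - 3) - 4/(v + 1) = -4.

v = -0.2762 or v = 4.5262

Multiply both sides by (v - 3)(v + 1):
-5(v + 1) - 4(v - 3) = -4(v - 3)(v + 1).
Expand and collect terms: -4v² + 17v + 5 = 0.
By the quadratic formula, v = (-17 ± √369) / -8, so v ≈ -0.2762 or v ≈ 4.5262.
Neither value makes a denominator zero (v ≠ 3, v ≠ -1), so both are valid.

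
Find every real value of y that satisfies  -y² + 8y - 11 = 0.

Discriminant: (8)² − 4·(-1)·(-11) = 20.
Quadratic formula: y = (-8 ± √20) / (-2).
So y = 4 - √(5) ≈ 1.7639 or y = √(5) + 4 ≈ 6.2361.

y = 1.7639 or y = 6.2361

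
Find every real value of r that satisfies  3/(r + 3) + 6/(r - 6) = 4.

Multiply both sides by (r + 3)(r - 6):
3(r - 6) + 6(r + 3) = 4(r + 3)(r - 6).
Expand and collect terms: 4r² - 21r - 72 = 0.
By the quadratic formula, r = (21 ± √1593) / 8, so r ≈ 7.6141 or r ≈ -2.3641.
Neither value makes a denominator zero (r ≠ -3, r ≠ 6), so both are valid.

r = -2.3641 or r = 7.6141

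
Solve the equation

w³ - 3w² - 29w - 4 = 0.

Possible rational roots are divisors of -4. Testing w = -4 gives 0, so (w + 4) is a factor.
Divide: w³ - 3w² - 29w - 4 = (w + 4)(w² - 7w - 1).
Apply the quadratic formula to w² - 7w - 1 = 0: w = (7 ± √53)/2, i.e. w ≈ 7.1401 or w ≈ -0.1401.

w = -4 or w = -0.1401 or w = 7.1401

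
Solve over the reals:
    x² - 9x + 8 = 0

x = 1 or x = 8

Factor: (x - 8)(x - 1) = 0.
So x = 8 or x = 1.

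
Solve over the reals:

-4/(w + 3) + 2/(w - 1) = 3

w = -4.1813 or w = 1.5147

Multiply both sides by (w + 3)(w - 1):
-4(w - 1) + 2(w + 3) = 3(w + 3)(w - 1).
Expand and collect terms: 3w^2 + 8w - 19 = 0.
By the quadratic formula, w = (-8 +/- sqrt(292)) / 6, so w ~= 1.5147 or w ~= -4.1813.
Neither value makes a denominator zero (w != -3, w != 1), so both are valid.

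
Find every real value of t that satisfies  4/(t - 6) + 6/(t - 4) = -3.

Multiply both sides by (t - 6)(t - 4):
4(t - 4) + 6(t - 6) = -3(t - 6)(t - 4).
Expand and collect terms: -3t^2 + 20t - 20 = 0.
By the quadratic formula, t = (-20 +/- sqrt(160)) / -6, so t ~= 1.2251 or t ~= 5.4415.
Neither value makes a denominator zero (t != 6, t != 4), so both are valid.

t = 1.2251 or t = 5.4415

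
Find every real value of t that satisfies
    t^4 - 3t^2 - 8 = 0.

Let u = t^2. The equation becomes u^2 - 3u - 8 = 0.
By the quadratic formula, u = 3/2 + sqrt(41)/2 or u = 3/2 - sqrt(41)/2.
t^2 = 3/2 + sqrt(41)/2 gives t = +/-sqrt(3/2 + sqrt(41)/2) ~= +/-2.1683.
t^2 = 3/2 - sqrt(41)/2 < 0 has no real solution.

t = -2.1683 or t = 2.1683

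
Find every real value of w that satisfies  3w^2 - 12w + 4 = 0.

Discriminant: (-12)^2 - 4*3*4 = 96.
Quadratic formula: w = (12 +/- sqrt(96)) / 6.
So w = 2*sqrt(6)/3 + 2 ~= 3.633 or w = 2 - 2*sqrt(6)/3 ~= 0.367.

w = 0.367 or w = 3.633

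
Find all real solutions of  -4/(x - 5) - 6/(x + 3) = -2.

x = -0.772 or x = 7.772

Multiply both sides by (x - 5)(x + 3):
-4(x + 3) - 6(x - 5) = -2(x - 5)(x + 3).
Expand and collect terms: -2x² + 14x + 12 = 0.
By the quadratic formula, x = (-14 ± √292) / -4, so x ≈ -0.772 or x ≈ 7.772.
Neither value makes a denominator zero (x ≠ 5, x ≠ -3), so both are valid.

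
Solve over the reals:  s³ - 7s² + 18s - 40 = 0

Possible rational roots are divisors of -40. Testing s = 5 gives 0, so (s - 5) is a factor.
Divide: s³ - 7s² + 18s - 40 = (s - 5)(s² - 2s + 8).
The quadratic s² - 2s + 8 has discriminant -28 < 0, so no further real roots.

s = 5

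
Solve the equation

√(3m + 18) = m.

m = 6

Square both sides: 3m + 18 = (m)².
Expand and rearrange: m² - 3m - 18 = 0.
Solving gives m = 6 or m = -3.
Check each candidate in the original equation:
  m = 6: √(36) = 6, while m = 6 — valid.
  m = -3: √(9) = 3, while m = -3 — extraneous.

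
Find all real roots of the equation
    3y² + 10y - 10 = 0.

Discriminant: (10)² − 4·3·(-10) = 220.
Quadratic formula: y = (-10 ± √220) / 6.
So y = -5/3 + √(55)/3 ≈ 0.8054 or y = -√(55)/3 - 5/3 ≈ -4.1387.

y = -4.1387 or y = 0.8054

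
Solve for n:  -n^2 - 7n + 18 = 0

Factor: -1(n - 2)(n + 9) = 0.
So n = 2 or n = -9.

n = -9 or n = 2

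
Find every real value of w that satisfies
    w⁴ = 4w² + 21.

w = -2.6458 or w = 2.6458

Let u = w². The equation becomes u² - 4u - 21 = 0.
Factor: (u + 3)(u - 7) = 0, so u = -3 or u = 7.
w² = -3 < 0 has no real solution.
w² = 7 gives w = ±√(7) ≈ ±2.6458.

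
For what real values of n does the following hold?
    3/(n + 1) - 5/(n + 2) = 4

Multiply both sides by (n + 1)(n + 2):
3(n + 2) - 5(n + 1) = 4(n + 1)(n + 2).
Expand and collect terms: 4n^2 + 14n + 7 = 0.
By the quadratic formula, n = (-14 +/- sqrt(84)) / 8, so n ~= -0.6044 or n ~= -2.8956.
Neither value makes a denominator zero (n != -1, n != -2), so both are valid.

n = -2.8956 or n = -0.6044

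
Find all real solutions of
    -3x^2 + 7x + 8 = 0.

Discriminant: (7)^2 - 4*(-3)*8 = 145.
Quadratic formula: x = (-7 +/- sqrt(145)) / (-6).
So x = 7/6 - sqrt(145)/6 ~= -0.8403 or x = 7/6 + sqrt(145)/6 ~= 3.1736.

x = -0.8403 or x = 3.1736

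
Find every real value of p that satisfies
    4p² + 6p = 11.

Rearrange to standard form: 4p² + 6p - 11 = 0.
Discriminant: (6)² − 4·4·(-11) = 212.
Quadratic formula: p = (-6 ± √212) / 8.
So p = -3/4 + √(53)/4 ≈ 1.07 or p = -√(53)/4 - 3/4 ≈ -2.57.

p = -2.57 or p = 1.07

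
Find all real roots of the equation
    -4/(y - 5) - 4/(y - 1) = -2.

Multiply both sides by (y - 5)(y - 1):
-4(y - 1) - 4(y - 5) = -2(y - 5)(y - 1).
Expand and collect terms: -2y² + 20y - 34 = 0.
By the quadratic formula, y = (-20 ± √128) / -4, so y ≈ 2.1716 or y ≈ 7.8284.
Neither value makes a denominator zero (y ≠ 5, y ≠ 1), so both are valid.

y = 2.1716 or y = 7.8284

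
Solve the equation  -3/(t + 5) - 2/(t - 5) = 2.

t = -6.641 or t = 4.141

Multiply both sides by (t + 5)(t - 5):
-3(t - 5) - 2(t + 5) = 2(t + 5)(t - 5).
Expand and collect terms: 2t² + 5t - 55 = 0.
By the quadratic formula, t = (-5 ± √465) / 4, so t ≈ 4.141 or t ≈ -6.641.
Neither value makes a denominator zero (t ≠ -5, t ≠ 5), so both are valid.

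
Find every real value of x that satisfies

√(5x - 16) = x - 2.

Square both sides: 5x - 16 = (x - 2)².
Expand and rearrange: x² - 9x + 20 = 0.
Solving gives x = 5 or x = 4.
Check each candidate in the original equation:
  x = 5: √(9) = 3, while x - 2 = 3 — valid.
  x = 4: √(4) = 2, while x - 2 = 2 — valid.

x = 4 or x = 5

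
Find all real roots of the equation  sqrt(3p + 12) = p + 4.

Square both sides: 3p + 12 = (p + 4)^2.
Expand and rearrange: p^2 + 5p + 4 = 0.
Solving gives p = -1 or p = -4.
Check each candidate in the original equation:
  p = -1: sqrt(9) = 3, while p + 4 = 3 — valid.
  p = -4: sqrt(0) = 0, while p + 4 = 0 — valid.

p = -4 or p = -1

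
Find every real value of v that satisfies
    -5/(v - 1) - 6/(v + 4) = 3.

Multiply both sides by (v - 1)(v + 4):
-5(v + 4) - 6(v - 1) = 3(v - 1)(v + 4).
Expand and collect terms: 3v^2 + 20v + 2 = 0.
By the quadratic formula, v = (-20 +/- sqrt(376)) / 6, so v ~= -0.1015 or v ~= -6.5651.
Neither value makes a denominator zero (v != 1, v != -4), so both are valid.

v = -6.5651 or v = -0.1015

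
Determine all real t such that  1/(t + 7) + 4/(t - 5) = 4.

Multiply both sides by (t + 7)(t - 5):
(t - 5) + 4(t + 7) = 4(t + 7)(t - 5).
Expand and collect terms: 4t² + 3t - 163 = 0.
By the quadratic formula, t = (-3 ± √2617) / 8, so t ≈ 6.0196 or t ≈ -6.7696.
Neither value makes a denominator zero (t ≠ -7, t ≠ 5), so both are valid.

t = -6.7696 or t = 6.0196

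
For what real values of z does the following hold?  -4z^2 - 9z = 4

Rearrange to standard form: -4z^2 - 9z - 4 = 0.
Discriminant: (-9)^2 - 4*(-4)*(-4) = 17.
Quadratic formula: z = (9 +/- sqrt(17)) / (-8).
So z = -9/8 - sqrt(17)/8 ~= -1.6404 or z = -9/8 + sqrt(17)/8 ~= -0.6096.

z = -1.6404 or z = -0.6096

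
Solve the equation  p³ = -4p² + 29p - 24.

Rearrange: p³ + 4p² - 29p + 24 = 0.
Possible rational roots are divisors of 24. Testing p = 3 gives 0, so (p - 3) is a factor.
Divide: p³ + 4p² - 29p + 24 = (p - 3)(p² + 7p - 8).
Factor the quadratic: p = 1 or p = -8.

p = -8 or p = 1 or p = 3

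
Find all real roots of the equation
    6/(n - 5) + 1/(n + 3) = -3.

Multiply both sides by (n - 5)(n + 3):
6(n + 3) + (n - 5) = -3(n - 5)(n + 3).
Expand and collect terms: -3n^2 - n + 32 = 0.
By the quadratic formula, n = (1 +/- sqrt(385)) / -6, so n ~= -3.4369 or n ~= 3.1036.
Neither value makes a denominator zero (n != 5, n != -3), so both are valid.

n = -3.4369 or n = 3.1036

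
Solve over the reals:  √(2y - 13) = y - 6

Square both sides: 2y - 13 = (y - 6)².
Expand and rearrange: y² - 14y + 49 = 0.
This gives the repeated root y = 7.
Check in the original equation:
  y = 7: √(1) = 1, while y - 6 = 1 — valid.

y = 7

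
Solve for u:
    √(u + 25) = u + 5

Square both sides: u + 25 = (u + 5)².
Expand and rearrange: u² + 9u = 0.
Solving gives u = 0 or u = -9.
Check each candidate in the original equation:
  u = 0: √(25) = 5, while u + 5 = 5 — valid.
  u = -9: √(16) = 4, while u + 5 = -4 — extraneous.

u = 0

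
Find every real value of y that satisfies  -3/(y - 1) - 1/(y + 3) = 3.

Multiply both sides by (y - 1)(y + 3):
-3(y + 3) - (y - 1) = 3(y - 1)(y + 3).
Expand and collect terms: 3y² + 10y - 1 = 0.
By the quadratic formula, y = (-10 ± √112) / 6, so y ≈ 0.0972 or y ≈ -3.4305.
Neither value makes a denominator zero (y ≠ 1, y ≠ -3), so both are valid.

y = -3.4305 or y = 0.0972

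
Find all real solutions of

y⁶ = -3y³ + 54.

y = -2.0801 or y = 1.8171

Let u = y³. The equation becomes u² + 3u - 54 = 0.
Factor: (u - 6)(u + 9) = 0, so u = 6 or u = -9.
y³ = 6 gives y = ∛(6) ≈ 1.8171.
y³ = -9 gives y = -∛(9) ≈ -2.0801.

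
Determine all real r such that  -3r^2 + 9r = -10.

Rearrange to standard form: -3r^2 + 9r + 10 = 0.
Discriminant: (9)^2 - 4*(-3)*10 = 201.
Quadratic formula: r = (-9 +/- sqrt(201)) / (-6).
So r = 3/2 - sqrt(201)/6 ~= -0.8629 or r = 3/2 + sqrt(201)/6 ~= 3.8629.

r = -0.8629 or r = 3.8629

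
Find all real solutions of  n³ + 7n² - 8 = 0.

Possible rational roots are divisors of -8. Testing n = 1 gives 0, so (n - 1) is a factor.
Divide: n³ + 7n² - 8 = (n - 1)(n² + 8n + 8).
Apply the quadratic formula to n² + 8n + 8 = 0: n = (-8 ± √32)/2, i.e. n ≈ -1.1716 or n ≈ -6.8284.

n = -6.8284 or n = -1.1716 or n = 1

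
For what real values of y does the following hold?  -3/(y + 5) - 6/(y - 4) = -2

y = -3.9124 or y = 7.4124

Multiply both sides by (y + 5)(y - 4):
-3(y - 4) - 6(y + 5) = -2(y + 5)(y - 4).
Expand and collect terms: -2y² + 7y + 58 = 0.
By the quadratic formula, y = (-7 ± √513) / -4, so y ≈ -3.9124 or y ≈ 7.4124.
Neither value makes a denominator zero (y ≠ -5, y ≠ 4), so both are valid.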